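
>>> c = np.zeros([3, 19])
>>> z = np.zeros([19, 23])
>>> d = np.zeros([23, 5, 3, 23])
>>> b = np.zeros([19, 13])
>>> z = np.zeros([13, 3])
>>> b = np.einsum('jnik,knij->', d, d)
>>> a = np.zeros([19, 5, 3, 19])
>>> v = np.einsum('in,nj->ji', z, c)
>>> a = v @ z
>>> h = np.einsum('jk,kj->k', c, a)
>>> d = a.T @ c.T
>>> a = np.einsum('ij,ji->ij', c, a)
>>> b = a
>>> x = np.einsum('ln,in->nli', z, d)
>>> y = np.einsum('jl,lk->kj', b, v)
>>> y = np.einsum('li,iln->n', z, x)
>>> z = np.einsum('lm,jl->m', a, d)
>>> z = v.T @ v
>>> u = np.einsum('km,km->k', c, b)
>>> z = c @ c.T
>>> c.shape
(3, 19)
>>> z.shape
(3, 3)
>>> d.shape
(3, 3)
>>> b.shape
(3, 19)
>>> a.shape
(3, 19)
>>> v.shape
(19, 13)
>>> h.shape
(19,)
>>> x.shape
(3, 13, 3)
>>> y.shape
(3,)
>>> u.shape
(3,)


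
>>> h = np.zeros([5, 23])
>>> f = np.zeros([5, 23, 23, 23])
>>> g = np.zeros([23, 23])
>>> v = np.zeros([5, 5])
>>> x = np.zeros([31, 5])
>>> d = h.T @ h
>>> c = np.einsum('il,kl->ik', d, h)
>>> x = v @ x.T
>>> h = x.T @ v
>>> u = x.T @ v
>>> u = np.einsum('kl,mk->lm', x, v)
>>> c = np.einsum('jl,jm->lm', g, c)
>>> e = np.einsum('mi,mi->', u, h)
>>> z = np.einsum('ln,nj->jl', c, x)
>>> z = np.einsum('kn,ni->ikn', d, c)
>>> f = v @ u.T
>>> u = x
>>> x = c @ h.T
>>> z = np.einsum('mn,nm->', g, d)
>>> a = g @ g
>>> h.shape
(31, 5)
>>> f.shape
(5, 31)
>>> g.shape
(23, 23)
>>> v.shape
(5, 5)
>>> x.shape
(23, 31)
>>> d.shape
(23, 23)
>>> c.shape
(23, 5)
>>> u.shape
(5, 31)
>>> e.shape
()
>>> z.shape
()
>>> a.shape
(23, 23)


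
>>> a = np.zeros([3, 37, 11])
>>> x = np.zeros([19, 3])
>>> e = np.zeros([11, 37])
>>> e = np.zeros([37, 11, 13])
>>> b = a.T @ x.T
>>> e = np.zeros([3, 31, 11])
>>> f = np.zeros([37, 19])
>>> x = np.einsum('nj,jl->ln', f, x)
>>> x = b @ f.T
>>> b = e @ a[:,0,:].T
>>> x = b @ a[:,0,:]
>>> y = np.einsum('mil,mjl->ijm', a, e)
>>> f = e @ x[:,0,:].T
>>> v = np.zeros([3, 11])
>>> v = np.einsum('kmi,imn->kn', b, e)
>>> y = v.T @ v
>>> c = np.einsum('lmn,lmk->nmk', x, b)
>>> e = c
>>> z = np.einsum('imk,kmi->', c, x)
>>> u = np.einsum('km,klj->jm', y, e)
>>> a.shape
(3, 37, 11)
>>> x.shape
(3, 31, 11)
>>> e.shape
(11, 31, 3)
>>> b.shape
(3, 31, 3)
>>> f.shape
(3, 31, 3)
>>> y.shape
(11, 11)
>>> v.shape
(3, 11)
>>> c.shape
(11, 31, 3)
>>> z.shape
()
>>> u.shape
(3, 11)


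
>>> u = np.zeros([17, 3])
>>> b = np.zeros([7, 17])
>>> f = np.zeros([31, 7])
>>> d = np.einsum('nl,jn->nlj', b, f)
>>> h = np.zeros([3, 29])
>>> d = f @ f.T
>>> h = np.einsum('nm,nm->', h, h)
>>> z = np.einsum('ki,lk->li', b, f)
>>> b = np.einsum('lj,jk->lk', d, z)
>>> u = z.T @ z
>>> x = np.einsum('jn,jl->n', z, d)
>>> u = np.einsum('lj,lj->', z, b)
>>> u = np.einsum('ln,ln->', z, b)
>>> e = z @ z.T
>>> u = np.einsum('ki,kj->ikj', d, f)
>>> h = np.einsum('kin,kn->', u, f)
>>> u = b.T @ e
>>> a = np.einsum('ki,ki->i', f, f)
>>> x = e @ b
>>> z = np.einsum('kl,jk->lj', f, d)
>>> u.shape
(17, 31)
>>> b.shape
(31, 17)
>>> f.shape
(31, 7)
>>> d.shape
(31, 31)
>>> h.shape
()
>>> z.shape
(7, 31)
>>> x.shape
(31, 17)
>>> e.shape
(31, 31)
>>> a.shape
(7,)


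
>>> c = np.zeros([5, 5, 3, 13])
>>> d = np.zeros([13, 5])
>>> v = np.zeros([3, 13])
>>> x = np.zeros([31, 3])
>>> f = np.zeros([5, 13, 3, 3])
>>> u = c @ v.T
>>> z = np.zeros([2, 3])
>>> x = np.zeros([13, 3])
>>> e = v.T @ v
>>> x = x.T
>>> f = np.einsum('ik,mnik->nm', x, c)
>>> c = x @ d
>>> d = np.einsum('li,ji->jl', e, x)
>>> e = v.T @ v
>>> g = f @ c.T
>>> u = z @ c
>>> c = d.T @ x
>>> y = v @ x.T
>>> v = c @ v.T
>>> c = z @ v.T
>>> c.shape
(2, 13)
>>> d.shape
(3, 13)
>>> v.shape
(13, 3)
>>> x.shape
(3, 13)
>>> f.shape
(5, 5)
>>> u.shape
(2, 5)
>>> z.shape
(2, 3)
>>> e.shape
(13, 13)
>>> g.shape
(5, 3)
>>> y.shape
(3, 3)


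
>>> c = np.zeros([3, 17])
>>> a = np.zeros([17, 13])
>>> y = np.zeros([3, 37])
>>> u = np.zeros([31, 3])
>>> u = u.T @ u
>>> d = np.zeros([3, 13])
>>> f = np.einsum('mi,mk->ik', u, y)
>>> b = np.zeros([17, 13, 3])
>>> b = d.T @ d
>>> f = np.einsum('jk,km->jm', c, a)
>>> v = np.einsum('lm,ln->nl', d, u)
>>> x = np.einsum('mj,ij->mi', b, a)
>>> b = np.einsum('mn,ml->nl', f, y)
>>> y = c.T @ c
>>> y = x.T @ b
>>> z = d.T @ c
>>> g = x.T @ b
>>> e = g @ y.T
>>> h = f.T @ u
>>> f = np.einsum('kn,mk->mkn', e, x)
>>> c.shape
(3, 17)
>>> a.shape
(17, 13)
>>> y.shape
(17, 37)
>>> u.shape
(3, 3)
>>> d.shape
(3, 13)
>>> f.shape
(13, 17, 17)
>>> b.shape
(13, 37)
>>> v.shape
(3, 3)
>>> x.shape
(13, 17)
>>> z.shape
(13, 17)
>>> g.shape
(17, 37)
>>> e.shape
(17, 17)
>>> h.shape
(13, 3)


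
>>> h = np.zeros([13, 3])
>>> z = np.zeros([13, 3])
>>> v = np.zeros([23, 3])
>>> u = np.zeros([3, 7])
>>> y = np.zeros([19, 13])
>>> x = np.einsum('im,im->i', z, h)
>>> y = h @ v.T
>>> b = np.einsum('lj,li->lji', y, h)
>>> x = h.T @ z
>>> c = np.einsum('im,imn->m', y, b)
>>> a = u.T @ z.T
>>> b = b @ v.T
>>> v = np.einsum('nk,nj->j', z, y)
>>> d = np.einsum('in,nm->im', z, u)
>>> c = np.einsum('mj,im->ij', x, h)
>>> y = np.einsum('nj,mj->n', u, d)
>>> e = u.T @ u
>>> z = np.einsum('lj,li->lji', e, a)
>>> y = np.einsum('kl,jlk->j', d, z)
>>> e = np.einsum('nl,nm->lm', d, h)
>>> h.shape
(13, 3)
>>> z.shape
(7, 7, 13)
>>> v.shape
(23,)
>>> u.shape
(3, 7)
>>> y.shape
(7,)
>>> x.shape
(3, 3)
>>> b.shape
(13, 23, 23)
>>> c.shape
(13, 3)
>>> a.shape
(7, 13)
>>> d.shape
(13, 7)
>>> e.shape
(7, 3)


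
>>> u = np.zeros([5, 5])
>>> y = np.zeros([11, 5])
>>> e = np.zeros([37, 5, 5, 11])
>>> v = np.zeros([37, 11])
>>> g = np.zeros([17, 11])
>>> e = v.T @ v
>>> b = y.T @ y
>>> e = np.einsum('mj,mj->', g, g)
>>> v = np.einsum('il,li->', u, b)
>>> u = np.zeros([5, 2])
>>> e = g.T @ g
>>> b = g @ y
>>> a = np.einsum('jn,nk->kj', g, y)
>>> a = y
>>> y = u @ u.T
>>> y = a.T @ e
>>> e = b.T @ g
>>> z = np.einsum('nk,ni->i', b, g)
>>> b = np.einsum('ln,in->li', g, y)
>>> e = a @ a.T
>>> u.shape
(5, 2)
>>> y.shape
(5, 11)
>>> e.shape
(11, 11)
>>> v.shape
()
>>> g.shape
(17, 11)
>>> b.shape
(17, 5)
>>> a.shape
(11, 5)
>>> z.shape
(11,)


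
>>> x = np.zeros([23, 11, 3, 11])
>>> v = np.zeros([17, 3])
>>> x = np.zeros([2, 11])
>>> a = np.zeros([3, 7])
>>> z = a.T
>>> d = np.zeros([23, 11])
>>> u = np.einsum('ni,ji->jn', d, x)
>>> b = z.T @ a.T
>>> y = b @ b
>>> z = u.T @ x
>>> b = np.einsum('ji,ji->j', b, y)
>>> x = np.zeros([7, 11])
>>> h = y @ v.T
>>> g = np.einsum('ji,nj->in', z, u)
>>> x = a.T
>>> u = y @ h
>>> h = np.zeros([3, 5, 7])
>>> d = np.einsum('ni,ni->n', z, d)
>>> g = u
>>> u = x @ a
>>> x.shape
(7, 3)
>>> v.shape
(17, 3)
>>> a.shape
(3, 7)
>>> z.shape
(23, 11)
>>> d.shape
(23,)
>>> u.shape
(7, 7)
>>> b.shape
(3,)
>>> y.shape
(3, 3)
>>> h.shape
(3, 5, 7)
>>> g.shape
(3, 17)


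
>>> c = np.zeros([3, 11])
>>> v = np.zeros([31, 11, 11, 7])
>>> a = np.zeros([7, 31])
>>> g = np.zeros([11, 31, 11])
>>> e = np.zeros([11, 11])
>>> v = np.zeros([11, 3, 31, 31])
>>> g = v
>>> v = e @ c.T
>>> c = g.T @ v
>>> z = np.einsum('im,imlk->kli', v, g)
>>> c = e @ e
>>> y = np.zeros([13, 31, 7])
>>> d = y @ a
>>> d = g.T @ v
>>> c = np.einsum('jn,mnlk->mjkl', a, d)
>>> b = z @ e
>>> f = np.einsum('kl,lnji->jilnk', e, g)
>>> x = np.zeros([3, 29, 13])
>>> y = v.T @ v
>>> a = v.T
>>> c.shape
(31, 7, 3, 3)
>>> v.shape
(11, 3)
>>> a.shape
(3, 11)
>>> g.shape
(11, 3, 31, 31)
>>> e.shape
(11, 11)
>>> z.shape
(31, 31, 11)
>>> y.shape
(3, 3)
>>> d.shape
(31, 31, 3, 3)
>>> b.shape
(31, 31, 11)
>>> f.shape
(31, 31, 11, 3, 11)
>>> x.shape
(3, 29, 13)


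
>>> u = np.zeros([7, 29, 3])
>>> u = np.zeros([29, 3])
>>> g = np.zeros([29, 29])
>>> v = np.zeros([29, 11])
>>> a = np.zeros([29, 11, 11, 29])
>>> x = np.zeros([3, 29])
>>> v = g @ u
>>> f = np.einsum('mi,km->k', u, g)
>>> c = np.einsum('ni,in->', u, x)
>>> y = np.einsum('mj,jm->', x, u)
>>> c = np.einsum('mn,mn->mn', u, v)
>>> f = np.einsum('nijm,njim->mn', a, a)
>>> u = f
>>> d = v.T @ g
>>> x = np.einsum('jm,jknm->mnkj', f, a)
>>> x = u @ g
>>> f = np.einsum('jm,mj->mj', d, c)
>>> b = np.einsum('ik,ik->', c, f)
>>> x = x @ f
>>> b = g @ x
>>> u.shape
(29, 29)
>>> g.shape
(29, 29)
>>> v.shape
(29, 3)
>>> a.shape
(29, 11, 11, 29)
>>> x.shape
(29, 3)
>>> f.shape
(29, 3)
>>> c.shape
(29, 3)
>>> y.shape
()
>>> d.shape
(3, 29)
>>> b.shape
(29, 3)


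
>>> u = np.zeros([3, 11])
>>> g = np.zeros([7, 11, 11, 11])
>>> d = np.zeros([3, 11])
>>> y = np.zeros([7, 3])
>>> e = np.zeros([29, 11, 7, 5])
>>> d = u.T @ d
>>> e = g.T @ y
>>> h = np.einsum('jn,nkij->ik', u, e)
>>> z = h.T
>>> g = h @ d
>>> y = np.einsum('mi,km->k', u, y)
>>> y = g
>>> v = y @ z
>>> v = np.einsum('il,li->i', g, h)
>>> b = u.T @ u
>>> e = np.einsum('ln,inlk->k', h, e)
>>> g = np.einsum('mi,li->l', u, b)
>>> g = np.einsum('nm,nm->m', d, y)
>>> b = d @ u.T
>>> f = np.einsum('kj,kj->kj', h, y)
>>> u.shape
(3, 11)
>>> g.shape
(11,)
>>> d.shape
(11, 11)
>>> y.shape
(11, 11)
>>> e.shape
(3,)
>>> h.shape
(11, 11)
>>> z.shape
(11, 11)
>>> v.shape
(11,)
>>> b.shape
(11, 3)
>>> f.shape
(11, 11)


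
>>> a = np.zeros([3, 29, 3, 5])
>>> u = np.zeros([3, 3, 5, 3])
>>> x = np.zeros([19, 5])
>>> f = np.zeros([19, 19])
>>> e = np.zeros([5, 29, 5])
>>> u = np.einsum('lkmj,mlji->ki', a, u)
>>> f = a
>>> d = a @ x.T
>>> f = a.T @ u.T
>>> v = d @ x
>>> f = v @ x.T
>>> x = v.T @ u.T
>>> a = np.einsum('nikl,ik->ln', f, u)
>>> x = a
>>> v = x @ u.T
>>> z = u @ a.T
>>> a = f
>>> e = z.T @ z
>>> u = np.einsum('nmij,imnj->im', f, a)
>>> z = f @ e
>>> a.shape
(3, 29, 3, 19)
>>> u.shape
(3, 29)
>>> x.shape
(19, 3)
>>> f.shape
(3, 29, 3, 19)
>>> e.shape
(19, 19)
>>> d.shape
(3, 29, 3, 19)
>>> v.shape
(19, 29)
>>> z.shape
(3, 29, 3, 19)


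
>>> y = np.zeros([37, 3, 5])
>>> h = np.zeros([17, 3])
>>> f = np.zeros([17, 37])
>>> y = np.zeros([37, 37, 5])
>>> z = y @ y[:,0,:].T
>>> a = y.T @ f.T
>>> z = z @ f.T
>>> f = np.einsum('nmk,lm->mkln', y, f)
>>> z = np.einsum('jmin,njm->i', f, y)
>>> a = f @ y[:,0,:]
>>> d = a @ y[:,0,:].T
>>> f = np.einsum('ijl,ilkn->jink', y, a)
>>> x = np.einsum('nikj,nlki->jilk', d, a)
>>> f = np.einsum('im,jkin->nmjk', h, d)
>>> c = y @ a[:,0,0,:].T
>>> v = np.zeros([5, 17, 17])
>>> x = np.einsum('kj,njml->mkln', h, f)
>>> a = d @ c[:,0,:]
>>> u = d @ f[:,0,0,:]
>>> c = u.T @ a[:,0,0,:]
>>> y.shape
(37, 37, 5)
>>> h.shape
(17, 3)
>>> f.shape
(37, 3, 37, 5)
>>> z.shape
(17,)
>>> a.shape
(37, 5, 17, 37)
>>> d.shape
(37, 5, 17, 37)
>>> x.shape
(37, 17, 5, 37)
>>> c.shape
(5, 17, 5, 37)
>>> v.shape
(5, 17, 17)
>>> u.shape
(37, 5, 17, 5)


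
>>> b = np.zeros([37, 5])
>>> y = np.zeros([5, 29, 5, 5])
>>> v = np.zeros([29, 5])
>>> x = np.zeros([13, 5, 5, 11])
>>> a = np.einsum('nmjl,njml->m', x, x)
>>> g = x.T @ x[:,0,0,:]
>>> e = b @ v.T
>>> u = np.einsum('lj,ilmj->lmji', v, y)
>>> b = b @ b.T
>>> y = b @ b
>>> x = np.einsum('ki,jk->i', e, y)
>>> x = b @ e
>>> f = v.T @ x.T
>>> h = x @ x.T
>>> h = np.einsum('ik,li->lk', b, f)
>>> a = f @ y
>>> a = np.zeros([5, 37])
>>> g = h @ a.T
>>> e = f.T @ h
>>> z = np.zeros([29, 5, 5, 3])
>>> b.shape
(37, 37)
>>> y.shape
(37, 37)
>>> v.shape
(29, 5)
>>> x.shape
(37, 29)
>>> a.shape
(5, 37)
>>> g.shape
(5, 5)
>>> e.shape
(37, 37)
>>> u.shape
(29, 5, 5, 5)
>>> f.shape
(5, 37)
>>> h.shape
(5, 37)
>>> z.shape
(29, 5, 5, 3)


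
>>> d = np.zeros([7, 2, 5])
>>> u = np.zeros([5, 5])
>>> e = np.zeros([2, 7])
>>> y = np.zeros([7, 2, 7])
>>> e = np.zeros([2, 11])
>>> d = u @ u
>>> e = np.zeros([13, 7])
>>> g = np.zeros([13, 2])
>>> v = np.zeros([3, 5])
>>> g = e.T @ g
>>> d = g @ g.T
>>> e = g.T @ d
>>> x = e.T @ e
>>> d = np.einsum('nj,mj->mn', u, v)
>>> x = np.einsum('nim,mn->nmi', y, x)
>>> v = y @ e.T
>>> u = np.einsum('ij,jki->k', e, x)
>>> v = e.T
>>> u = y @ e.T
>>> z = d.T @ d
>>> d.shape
(3, 5)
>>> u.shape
(7, 2, 2)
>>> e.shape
(2, 7)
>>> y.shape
(7, 2, 7)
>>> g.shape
(7, 2)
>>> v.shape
(7, 2)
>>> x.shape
(7, 7, 2)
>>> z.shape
(5, 5)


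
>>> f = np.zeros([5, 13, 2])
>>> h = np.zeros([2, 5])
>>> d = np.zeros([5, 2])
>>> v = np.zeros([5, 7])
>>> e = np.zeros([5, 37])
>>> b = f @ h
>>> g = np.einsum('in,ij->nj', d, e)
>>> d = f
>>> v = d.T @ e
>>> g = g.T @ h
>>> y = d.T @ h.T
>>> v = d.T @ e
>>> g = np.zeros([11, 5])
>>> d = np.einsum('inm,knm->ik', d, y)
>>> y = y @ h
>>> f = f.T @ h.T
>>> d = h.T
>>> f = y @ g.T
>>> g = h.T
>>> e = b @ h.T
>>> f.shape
(2, 13, 11)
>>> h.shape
(2, 5)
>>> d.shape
(5, 2)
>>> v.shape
(2, 13, 37)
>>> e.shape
(5, 13, 2)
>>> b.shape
(5, 13, 5)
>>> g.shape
(5, 2)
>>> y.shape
(2, 13, 5)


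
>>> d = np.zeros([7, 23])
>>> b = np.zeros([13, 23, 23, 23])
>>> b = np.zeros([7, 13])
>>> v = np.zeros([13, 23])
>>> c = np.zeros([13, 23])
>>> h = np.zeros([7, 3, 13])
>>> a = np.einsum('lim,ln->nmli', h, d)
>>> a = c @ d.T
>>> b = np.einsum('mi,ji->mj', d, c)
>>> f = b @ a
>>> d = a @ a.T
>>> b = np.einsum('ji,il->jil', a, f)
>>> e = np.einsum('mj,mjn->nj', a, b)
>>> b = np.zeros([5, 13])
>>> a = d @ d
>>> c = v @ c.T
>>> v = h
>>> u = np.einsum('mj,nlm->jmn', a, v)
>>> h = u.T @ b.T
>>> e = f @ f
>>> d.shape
(13, 13)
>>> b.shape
(5, 13)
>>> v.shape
(7, 3, 13)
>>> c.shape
(13, 13)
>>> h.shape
(7, 13, 5)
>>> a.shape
(13, 13)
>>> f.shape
(7, 7)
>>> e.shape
(7, 7)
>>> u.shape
(13, 13, 7)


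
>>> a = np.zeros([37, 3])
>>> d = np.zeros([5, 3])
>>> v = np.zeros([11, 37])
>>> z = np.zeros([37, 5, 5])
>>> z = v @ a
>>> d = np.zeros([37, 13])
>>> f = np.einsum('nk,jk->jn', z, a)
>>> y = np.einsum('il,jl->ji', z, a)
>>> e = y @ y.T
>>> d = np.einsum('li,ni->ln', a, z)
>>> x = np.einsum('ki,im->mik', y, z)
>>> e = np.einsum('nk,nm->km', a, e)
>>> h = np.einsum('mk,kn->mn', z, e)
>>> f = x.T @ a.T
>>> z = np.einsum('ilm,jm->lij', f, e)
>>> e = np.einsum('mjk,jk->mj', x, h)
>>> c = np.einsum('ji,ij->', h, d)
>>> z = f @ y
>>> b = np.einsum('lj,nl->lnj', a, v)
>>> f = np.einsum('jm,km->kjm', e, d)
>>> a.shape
(37, 3)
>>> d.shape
(37, 11)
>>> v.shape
(11, 37)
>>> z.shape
(37, 11, 11)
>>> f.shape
(37, 3, 11)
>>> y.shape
(37, 11)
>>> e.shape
(3, 11)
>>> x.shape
(3, 11, 37)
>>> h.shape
(11, 37)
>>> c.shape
()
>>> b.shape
(37, 11, 3)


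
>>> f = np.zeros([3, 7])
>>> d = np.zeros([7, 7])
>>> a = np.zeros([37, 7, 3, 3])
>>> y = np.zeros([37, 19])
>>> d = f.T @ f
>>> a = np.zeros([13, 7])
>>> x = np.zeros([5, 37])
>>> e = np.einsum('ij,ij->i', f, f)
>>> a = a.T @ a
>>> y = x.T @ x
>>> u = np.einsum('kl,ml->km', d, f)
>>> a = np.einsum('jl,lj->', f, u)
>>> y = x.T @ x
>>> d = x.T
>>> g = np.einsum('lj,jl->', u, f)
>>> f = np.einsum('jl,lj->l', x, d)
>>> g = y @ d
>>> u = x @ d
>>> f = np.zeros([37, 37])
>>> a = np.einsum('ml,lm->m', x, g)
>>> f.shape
(37, 37)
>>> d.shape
(37, 5)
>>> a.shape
(5,)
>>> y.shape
(37, 37)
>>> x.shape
(5, 37)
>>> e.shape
(3,)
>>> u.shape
(5, 5)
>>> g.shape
(37, 5)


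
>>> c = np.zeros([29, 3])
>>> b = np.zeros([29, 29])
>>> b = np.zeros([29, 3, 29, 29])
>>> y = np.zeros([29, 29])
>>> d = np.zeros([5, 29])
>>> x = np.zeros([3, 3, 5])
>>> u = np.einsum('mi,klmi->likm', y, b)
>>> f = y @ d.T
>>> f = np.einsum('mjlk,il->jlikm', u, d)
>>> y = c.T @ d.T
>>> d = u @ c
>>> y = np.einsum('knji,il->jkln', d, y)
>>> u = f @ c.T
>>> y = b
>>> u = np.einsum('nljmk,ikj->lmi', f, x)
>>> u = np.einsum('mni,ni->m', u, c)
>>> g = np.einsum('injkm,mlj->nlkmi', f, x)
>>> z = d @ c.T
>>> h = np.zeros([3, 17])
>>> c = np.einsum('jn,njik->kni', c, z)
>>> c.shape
(29, 3, 29)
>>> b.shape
(29, 3, 29, 29)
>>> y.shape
(29, 3, 29, 29)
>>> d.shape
(3, 29, 29, 3)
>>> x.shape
(3, 3, 5)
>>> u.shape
(29,)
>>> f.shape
(29, 29, 5, 29, 3)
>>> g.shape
(29, 3, 29, 3, 29)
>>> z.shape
(3, 29, 29, 29)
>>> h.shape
(3, 17)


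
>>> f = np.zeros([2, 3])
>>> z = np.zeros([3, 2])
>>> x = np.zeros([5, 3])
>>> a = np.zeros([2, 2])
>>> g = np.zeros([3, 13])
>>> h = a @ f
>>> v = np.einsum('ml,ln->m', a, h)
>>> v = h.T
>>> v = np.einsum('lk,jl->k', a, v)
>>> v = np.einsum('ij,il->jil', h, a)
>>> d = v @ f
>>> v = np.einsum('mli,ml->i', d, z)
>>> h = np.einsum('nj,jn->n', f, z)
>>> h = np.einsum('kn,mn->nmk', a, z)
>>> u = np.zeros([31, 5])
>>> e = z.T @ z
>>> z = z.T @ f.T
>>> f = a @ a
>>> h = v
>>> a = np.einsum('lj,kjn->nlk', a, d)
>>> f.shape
(2, 2)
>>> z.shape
(2, 2)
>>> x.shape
(5, 3)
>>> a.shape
(3, 2, 3)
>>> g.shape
(3, 13)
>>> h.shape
(3,)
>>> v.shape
(3,)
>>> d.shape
(3, 2, 3)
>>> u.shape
(31, 5)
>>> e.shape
(2, 2)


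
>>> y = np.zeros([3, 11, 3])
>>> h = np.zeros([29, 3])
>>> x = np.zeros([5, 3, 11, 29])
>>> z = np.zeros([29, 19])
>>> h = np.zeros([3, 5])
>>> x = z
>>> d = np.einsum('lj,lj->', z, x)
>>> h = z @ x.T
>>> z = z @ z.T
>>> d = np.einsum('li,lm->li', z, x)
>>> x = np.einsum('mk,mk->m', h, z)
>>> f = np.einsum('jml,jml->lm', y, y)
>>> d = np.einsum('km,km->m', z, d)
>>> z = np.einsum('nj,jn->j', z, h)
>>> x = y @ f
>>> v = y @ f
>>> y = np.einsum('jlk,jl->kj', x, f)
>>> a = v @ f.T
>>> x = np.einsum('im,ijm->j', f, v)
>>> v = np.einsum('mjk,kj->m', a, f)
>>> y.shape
(11, 3)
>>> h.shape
(29, 29)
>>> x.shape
(11,)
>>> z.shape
(29,)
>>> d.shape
(29,)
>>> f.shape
(3, 11)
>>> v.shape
(3,)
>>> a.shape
(3, 11, 3)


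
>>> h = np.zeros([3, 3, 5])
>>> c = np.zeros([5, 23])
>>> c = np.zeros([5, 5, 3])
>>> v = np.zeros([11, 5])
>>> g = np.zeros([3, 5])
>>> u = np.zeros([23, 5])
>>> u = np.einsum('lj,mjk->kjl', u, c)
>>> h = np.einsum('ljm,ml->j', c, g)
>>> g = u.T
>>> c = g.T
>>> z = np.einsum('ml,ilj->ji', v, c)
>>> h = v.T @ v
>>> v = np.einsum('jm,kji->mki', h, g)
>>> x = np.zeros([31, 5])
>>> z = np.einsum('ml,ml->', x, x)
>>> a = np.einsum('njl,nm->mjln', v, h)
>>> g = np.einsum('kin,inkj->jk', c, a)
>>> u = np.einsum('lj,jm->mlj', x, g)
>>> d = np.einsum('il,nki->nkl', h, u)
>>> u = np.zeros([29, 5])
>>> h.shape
(5, 5)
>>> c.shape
(3, 5, 23)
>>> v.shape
(5, 23, 3)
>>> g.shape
(5, 3)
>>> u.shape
(29, 5)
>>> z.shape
()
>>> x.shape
(31, 5)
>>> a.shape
(5, 23, 3, 5)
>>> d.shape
(3, 31, 5)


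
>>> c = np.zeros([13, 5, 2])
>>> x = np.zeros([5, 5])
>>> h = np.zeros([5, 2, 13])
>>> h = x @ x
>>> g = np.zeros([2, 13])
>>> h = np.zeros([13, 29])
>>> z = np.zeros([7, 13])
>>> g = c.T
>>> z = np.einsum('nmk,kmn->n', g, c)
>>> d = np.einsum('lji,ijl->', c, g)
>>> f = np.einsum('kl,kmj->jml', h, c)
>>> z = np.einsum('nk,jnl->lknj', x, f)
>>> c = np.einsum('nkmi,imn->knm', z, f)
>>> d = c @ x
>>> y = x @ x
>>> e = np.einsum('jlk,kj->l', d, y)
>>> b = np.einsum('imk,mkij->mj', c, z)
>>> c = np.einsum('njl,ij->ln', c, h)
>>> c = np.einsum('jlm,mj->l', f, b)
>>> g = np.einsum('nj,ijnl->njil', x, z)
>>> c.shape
(5,)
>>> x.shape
(5, 5)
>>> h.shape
(13, 29)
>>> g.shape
(5, 5, 29, 2)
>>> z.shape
(29, 5, 5, 2)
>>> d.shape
(5, 29, 5)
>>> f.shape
(2, 5, 29)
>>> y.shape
(5, 5)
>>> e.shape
(29,)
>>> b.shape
(29, 2)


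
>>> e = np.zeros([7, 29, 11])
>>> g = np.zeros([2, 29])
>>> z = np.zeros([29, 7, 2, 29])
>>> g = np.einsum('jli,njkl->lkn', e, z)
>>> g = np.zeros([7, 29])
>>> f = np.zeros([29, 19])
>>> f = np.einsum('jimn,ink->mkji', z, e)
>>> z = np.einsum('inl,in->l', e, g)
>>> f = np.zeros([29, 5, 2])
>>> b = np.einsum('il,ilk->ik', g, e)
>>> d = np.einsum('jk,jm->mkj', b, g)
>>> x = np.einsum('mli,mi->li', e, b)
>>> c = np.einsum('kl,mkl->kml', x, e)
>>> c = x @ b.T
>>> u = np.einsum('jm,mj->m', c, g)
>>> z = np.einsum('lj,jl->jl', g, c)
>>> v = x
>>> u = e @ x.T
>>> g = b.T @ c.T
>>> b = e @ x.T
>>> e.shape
(7, 29, 11)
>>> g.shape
(11, 29)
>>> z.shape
(29, 7)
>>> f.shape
(29, 5, 2)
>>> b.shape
(7, 29, 29)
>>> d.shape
(29, 11, 7)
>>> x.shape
(29, 11)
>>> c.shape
(29, 7)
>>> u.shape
(7, 29, 29)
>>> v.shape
(29, 11)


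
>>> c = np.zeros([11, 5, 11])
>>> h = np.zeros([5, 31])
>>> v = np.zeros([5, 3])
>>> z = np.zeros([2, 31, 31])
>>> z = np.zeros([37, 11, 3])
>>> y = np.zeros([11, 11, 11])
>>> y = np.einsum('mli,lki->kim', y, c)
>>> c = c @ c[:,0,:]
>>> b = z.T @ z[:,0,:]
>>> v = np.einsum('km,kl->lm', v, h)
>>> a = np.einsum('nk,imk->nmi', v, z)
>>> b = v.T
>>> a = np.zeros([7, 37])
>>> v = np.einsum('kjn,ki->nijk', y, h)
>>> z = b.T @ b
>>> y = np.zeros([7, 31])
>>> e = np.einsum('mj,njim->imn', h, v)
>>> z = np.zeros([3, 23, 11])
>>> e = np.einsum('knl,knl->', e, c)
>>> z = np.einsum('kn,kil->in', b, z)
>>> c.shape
(11, 5, 11)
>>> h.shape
(5, 31)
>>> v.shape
(11, 31, 11, 5)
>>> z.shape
(23, 31)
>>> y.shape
(7, 31)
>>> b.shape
(3, 31)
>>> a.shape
(7, 37)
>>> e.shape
()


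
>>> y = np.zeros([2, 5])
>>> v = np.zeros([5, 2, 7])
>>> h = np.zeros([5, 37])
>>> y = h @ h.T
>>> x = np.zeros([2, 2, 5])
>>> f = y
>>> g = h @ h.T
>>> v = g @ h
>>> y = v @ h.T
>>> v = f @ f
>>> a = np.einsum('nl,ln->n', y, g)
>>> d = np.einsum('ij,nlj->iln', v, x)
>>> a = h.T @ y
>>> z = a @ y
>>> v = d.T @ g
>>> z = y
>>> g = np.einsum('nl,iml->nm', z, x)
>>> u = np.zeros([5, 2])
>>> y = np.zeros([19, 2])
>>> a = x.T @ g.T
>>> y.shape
(19, 2)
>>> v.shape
(2, 2, 5)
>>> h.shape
(5, 37)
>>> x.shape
(2, 2, 5)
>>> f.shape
(5, 5)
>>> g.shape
(5, 2)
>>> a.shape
(5, 2, 5)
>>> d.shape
(5, 2, 2)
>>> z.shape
(5, 5)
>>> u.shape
(5, 2)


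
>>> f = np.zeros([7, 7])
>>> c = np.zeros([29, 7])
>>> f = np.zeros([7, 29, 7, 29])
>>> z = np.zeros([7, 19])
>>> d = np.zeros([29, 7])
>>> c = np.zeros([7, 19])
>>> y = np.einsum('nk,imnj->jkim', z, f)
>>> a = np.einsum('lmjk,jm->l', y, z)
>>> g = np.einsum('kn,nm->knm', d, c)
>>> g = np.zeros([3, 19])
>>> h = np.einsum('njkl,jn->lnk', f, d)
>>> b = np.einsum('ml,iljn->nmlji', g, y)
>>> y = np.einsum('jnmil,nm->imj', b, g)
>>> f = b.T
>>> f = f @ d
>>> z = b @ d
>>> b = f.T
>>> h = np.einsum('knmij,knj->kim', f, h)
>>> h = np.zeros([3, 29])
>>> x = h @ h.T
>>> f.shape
(29, 7, 19, 3, 7)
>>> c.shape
(7, 19)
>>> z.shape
(29, 3, 19, 7, 7)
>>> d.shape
(29, 7)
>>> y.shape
(7, 19, 29)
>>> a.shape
(29,)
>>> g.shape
(3, 19)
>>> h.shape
(3, 29)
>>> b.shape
(7, 3, 19, 7, 29)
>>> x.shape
(3, 3)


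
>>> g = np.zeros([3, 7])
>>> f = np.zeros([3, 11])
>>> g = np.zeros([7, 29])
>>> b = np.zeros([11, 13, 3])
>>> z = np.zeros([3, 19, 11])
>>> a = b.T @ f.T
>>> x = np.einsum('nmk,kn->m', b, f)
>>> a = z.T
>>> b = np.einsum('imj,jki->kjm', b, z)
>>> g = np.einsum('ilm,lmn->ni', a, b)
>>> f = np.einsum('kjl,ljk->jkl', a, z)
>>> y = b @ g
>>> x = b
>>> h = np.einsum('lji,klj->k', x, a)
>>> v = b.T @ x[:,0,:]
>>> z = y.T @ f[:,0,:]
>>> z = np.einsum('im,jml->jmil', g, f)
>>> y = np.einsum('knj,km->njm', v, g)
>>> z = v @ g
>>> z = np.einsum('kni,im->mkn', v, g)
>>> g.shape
(13, 11)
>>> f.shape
(19, 11, 3)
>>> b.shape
(19, 3, 13)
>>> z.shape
(11, 13, 3)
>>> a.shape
(11, 19, 3)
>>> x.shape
(19, 3, 13)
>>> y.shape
(3, 13, 11)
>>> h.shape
(11,)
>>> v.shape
(13, 3, 13)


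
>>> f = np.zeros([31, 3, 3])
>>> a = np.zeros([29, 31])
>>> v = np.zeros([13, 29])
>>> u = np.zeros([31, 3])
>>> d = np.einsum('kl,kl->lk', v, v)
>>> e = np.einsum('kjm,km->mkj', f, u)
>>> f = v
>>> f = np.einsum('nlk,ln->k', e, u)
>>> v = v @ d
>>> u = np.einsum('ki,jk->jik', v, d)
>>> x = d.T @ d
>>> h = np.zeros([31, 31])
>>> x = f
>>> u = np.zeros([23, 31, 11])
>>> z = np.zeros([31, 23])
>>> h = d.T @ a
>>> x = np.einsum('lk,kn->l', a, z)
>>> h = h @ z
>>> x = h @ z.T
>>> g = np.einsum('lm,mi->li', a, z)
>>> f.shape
(3,)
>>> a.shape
(29, 31)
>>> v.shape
(13, 13)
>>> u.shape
(23, 31, 11)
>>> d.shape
(29, 13)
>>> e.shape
(3, 31, 3)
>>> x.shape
(13, 31)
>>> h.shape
(13, 23)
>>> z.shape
(31, 23)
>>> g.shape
(29, 23)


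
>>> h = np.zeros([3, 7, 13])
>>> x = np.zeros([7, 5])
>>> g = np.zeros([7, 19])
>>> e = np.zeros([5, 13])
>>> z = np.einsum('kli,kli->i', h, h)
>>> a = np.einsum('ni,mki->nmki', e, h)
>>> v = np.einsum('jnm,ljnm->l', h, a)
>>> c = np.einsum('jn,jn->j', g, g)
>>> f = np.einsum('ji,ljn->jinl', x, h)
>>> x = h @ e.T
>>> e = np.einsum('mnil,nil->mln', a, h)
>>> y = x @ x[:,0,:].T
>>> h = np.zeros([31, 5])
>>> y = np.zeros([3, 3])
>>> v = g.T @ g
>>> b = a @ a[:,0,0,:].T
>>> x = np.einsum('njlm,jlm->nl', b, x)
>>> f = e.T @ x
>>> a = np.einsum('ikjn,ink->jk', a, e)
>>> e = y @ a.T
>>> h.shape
(31, 5)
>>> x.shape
(5, 7)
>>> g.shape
(7, 19)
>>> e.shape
(3, 7)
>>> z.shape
(13,)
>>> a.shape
(7, 3)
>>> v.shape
(19, 19)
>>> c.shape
(7,)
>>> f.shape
(3, 13, 7)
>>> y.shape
(3, 3)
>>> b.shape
(5, 3, 7, 5)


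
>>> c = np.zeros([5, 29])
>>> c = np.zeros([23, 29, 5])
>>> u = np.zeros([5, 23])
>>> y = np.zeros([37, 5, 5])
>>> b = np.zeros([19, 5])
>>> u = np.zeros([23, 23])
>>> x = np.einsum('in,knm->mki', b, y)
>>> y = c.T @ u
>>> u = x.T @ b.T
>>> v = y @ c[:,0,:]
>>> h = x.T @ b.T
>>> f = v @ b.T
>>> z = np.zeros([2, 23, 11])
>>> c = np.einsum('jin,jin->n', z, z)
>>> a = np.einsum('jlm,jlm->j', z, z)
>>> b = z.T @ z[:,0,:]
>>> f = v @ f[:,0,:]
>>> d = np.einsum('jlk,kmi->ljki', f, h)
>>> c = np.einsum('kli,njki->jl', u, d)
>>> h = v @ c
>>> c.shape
(5, 37)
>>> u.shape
(19, 37, 19)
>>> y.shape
(5, 29, 23)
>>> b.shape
(11, 23, 11)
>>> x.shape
(5, 37, 19)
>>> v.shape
(5, 29, 5)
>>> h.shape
(5, 29, 37)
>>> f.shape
(5, 29, 19)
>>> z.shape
(2, 23, 11)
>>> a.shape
(2,)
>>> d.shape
(29, 5, 19, 19)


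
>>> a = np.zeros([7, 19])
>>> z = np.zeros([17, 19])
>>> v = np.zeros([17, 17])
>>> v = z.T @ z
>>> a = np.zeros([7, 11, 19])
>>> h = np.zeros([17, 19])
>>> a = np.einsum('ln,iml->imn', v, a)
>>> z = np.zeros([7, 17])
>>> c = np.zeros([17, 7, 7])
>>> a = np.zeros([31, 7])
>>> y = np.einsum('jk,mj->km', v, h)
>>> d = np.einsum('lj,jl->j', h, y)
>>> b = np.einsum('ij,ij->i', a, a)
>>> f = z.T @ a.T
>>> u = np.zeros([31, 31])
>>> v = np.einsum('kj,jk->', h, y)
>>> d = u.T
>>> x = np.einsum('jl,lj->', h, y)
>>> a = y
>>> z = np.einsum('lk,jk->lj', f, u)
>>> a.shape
(19, 17)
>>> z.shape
(17, 31)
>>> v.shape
()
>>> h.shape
(17, 19)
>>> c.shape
(17, 7, 7)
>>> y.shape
(19, 17)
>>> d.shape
(31, 31)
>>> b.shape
(31,)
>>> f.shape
(17, 31)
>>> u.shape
(31, 31)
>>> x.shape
()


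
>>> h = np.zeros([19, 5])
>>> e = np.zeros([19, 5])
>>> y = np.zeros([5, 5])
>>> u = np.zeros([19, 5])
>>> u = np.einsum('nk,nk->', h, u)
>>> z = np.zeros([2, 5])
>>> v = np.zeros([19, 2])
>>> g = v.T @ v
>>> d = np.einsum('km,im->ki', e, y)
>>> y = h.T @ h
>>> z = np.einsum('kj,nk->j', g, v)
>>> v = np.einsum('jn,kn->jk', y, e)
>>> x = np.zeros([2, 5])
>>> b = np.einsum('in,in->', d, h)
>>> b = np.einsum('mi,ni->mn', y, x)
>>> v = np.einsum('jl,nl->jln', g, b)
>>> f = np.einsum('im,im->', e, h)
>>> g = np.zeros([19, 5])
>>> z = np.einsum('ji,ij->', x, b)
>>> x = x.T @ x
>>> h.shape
(19, 5)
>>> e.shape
(19, 5)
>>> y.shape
(5, 5)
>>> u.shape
()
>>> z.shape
()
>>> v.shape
(2, 2, 5)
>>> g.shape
(19, 5)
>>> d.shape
(19, 5)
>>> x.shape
(5, 5)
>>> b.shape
(5, 2)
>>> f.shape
()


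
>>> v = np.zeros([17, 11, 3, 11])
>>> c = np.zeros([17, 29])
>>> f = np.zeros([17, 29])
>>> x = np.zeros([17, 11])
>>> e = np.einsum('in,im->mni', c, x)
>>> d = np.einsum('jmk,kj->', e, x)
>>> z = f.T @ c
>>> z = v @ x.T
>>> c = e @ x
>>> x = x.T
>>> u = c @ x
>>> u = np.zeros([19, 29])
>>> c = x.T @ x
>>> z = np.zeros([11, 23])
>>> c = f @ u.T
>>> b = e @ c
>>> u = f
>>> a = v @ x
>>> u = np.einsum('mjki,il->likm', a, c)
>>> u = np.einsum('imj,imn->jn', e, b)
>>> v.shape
(17, 11, 3, 11)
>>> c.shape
(17, 19)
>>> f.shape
(17, 29)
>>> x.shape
(11, 17)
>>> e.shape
(11, 29, 17)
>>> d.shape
()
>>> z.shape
(11, 23)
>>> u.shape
(17, 19)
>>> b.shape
(11, 29, 19)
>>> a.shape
(17, 11, 3, 17)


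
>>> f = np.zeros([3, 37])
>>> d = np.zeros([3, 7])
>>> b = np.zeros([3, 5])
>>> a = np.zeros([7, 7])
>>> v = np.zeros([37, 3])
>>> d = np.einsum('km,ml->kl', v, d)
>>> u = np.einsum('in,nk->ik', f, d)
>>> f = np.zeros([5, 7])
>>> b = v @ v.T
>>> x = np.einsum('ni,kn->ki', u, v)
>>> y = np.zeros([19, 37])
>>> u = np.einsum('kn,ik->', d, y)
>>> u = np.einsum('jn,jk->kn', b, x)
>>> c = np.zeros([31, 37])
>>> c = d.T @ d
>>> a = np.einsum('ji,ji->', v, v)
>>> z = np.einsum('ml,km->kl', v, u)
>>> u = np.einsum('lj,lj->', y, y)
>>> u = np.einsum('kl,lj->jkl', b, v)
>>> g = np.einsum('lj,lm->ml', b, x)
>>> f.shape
(5, 7)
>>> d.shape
(37, 7)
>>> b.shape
(37, 37)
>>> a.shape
()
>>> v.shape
(37, 3)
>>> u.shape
(3, 37, 37)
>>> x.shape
(37, 7)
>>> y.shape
(19, 37)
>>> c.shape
(7, 7)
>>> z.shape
(7, 3)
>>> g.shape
(7, 37)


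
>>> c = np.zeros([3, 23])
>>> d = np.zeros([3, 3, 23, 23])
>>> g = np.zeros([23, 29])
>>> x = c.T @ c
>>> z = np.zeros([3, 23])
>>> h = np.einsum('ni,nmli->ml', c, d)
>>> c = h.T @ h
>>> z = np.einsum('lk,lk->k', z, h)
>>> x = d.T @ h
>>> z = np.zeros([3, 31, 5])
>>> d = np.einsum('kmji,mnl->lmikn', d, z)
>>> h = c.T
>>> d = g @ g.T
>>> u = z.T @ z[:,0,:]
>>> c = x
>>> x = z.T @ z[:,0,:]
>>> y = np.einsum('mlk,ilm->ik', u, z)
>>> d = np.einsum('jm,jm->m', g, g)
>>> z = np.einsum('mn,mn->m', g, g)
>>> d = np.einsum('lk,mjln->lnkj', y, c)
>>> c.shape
(23, 23, 3, 23)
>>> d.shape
(3, 23, 5, 23)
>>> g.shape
(23, 29)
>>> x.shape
(5, 31, 5)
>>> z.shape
(23,)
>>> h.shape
(23, 23)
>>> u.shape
(5, 31, 5)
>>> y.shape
(3, 5)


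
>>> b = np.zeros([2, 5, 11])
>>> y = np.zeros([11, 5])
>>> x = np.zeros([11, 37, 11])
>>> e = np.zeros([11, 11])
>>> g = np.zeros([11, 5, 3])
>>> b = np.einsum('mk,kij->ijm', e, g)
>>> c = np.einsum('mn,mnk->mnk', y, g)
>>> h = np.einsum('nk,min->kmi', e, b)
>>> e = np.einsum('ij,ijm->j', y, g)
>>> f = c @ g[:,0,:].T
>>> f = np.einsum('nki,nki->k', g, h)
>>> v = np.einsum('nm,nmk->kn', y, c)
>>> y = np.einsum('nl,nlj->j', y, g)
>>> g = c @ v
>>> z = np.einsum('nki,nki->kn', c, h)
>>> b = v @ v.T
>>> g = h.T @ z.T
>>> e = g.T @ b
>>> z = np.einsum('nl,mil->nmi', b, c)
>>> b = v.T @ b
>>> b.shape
(11, 3)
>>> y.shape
(3,)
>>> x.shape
(11, 37, 11)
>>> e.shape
(5, 5, 3)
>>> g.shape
(3, 5, 5)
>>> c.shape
(11, 5, 3)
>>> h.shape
(11, 5, 3)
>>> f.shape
(5,)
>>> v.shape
(3, 11)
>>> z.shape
(3, 11, 5)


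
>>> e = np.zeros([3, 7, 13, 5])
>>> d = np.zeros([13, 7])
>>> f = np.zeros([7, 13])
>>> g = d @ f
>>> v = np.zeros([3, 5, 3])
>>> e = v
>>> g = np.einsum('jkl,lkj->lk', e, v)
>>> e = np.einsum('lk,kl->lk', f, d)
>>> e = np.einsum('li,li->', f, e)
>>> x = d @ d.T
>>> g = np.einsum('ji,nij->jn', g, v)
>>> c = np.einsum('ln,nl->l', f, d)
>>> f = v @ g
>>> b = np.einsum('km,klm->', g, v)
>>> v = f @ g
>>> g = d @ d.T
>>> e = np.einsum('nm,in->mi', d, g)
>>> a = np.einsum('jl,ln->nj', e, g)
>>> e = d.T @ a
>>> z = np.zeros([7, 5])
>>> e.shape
(7, 7)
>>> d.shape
(13, 7)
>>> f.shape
(3, 5, 3)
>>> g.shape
(13, 13)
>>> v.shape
(3, 5, 3)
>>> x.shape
(13, 13)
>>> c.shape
(7,)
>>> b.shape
()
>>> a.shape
(13, 7)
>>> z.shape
(7, 5)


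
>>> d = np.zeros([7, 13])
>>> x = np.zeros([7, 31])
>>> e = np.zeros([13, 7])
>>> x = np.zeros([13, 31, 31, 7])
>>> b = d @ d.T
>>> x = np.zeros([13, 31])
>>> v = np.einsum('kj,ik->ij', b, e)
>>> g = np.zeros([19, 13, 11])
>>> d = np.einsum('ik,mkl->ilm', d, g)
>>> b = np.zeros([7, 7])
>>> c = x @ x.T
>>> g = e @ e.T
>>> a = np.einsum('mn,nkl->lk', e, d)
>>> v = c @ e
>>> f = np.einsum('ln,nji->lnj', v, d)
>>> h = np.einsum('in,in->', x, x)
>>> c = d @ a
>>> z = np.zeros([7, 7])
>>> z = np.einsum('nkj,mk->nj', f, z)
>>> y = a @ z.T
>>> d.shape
(7, 11, 19)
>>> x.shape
(13, 31)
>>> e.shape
(13, 7)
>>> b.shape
(7, 7)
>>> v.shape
(13, 7)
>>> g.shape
(13, 13)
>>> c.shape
(7, 11, 11)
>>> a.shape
(19, 11)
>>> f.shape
(13, 7, 11)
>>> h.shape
()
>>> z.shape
(13, 11)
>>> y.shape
(19, 13)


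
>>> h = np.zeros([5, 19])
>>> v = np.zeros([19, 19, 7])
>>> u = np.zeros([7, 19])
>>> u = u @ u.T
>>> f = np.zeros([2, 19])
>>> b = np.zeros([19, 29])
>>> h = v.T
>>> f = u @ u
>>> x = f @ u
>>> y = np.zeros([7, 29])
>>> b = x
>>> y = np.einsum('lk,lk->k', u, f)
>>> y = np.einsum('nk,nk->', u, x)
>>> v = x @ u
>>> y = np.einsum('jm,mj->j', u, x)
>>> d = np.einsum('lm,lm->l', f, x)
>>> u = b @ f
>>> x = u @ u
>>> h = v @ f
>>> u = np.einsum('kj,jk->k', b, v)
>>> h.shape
(7, 7)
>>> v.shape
(7, 7)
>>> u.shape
(7,)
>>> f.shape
(7, 7)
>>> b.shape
(7, 7)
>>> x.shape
(7, 7)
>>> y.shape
(7,)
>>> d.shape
(7,)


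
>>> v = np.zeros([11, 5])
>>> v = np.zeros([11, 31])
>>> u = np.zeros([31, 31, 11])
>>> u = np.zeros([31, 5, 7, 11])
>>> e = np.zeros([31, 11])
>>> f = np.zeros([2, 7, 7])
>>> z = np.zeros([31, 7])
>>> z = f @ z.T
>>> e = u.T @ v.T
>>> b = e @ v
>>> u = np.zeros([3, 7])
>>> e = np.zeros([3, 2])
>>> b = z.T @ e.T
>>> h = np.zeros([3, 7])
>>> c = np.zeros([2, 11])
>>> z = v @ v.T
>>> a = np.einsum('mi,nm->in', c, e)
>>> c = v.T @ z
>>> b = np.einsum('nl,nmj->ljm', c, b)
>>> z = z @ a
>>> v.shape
(11, 31)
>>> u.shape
(3, 7)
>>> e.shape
(3, 2)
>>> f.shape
(2, 7, 7)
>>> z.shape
(11, 3)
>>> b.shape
(11, 3, 7)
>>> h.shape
(3, 7)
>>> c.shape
(31, 11)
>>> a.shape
(11, 3)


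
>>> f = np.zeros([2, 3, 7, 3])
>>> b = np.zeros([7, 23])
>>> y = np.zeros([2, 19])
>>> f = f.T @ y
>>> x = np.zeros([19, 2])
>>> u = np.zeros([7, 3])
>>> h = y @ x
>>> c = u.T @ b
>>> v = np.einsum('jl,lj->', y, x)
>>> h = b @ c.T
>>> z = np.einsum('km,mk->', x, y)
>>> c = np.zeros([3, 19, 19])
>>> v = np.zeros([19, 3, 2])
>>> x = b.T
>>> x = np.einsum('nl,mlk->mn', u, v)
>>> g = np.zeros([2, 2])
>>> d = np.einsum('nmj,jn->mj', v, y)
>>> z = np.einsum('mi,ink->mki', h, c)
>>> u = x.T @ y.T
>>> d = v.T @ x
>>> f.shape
(3, 7, 3, 19)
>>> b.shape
(7, 23)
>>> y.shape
(2, 19)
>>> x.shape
(19, 7)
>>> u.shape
(7, 2)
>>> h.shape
(7, 3)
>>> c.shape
(3, 19, 19)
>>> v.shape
(19, 3, 2)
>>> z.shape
(7, 19, 3)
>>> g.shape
(2, 2)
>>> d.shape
(2, 3, 7)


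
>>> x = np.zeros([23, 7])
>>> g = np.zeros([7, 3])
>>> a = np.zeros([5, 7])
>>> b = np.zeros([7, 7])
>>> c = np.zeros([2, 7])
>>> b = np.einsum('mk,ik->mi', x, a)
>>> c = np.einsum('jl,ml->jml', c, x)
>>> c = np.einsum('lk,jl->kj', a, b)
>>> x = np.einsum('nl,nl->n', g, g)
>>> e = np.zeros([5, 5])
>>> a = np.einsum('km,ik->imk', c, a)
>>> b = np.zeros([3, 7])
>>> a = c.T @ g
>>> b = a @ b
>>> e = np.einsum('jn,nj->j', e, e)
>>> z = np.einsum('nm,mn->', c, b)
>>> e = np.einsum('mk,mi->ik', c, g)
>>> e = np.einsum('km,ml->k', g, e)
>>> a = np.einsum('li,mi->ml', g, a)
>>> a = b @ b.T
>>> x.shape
(7,)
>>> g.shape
(7, 3)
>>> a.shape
(23, 23)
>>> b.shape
(23, 7)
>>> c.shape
(7, 23)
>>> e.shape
(7,)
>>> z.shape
()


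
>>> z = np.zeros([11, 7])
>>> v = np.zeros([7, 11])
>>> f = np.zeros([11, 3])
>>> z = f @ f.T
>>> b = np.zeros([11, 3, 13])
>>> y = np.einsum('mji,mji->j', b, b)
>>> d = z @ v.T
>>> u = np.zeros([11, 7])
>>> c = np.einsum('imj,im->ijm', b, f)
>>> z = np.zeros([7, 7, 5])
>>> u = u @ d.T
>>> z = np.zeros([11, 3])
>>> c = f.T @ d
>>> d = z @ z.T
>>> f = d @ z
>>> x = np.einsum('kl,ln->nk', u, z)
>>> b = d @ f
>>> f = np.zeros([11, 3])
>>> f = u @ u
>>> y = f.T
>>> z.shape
(11, 3)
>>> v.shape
(7, 11)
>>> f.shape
(11, 11)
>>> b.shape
(11, 3)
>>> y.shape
(11, 11)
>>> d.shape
(11, 11)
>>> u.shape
(11, 11)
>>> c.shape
(3, 7)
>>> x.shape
(3, 11)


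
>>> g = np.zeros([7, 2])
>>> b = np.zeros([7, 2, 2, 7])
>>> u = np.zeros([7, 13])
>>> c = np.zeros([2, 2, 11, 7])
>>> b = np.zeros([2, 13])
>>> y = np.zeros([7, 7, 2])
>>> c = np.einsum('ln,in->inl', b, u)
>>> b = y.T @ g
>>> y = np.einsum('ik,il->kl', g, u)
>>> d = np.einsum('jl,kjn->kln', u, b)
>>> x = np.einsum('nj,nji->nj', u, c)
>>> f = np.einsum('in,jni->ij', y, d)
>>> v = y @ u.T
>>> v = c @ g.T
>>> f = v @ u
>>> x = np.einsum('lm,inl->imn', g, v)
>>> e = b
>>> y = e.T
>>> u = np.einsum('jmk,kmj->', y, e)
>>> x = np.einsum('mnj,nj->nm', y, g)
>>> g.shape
(7, 2)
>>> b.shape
(2, 7, 2)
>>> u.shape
()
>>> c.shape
(7, 13, 2)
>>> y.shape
(2, 7, 2)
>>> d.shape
(2, 13, 2)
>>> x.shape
(7, 2)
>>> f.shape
(7, 13, 13)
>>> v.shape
(7, 13, 7)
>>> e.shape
(2, 7, 2)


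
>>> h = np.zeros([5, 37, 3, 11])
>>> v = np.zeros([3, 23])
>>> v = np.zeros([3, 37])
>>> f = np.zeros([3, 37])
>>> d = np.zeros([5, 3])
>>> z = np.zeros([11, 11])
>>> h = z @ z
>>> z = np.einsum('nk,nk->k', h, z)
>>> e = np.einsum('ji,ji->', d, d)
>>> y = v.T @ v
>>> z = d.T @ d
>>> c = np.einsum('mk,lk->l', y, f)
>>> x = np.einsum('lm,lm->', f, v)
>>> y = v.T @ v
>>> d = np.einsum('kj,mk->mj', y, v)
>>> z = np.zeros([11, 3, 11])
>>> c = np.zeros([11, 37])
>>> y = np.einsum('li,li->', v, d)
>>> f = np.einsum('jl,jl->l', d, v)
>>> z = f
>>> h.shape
(11, 11)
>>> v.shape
(3, 37)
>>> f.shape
(37,)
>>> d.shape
(3, 37)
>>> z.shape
(37,)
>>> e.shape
()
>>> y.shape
()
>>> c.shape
(11, 37)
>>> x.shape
()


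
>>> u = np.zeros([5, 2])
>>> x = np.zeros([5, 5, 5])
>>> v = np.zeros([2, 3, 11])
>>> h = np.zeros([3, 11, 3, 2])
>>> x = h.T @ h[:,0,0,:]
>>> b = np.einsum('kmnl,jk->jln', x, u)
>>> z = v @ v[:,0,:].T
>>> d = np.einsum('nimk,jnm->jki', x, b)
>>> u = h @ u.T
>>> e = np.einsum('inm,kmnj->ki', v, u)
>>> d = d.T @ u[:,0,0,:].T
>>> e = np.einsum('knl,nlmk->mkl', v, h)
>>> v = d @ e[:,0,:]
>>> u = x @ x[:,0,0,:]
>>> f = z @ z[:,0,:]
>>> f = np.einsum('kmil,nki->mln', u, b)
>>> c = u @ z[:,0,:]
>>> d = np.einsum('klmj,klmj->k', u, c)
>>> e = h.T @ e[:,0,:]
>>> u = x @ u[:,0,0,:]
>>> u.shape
(2, 3, 11, 2)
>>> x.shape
(2, 3, 11, 2)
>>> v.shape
(3, 2, 11)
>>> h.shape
(3, 11, 3, 2)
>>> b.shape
(5, 2, 11)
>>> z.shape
(2, 3, 2)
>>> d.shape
(2,)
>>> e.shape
(2, 3, 11, 11)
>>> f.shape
(3, 2, 5)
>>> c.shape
(2, 3, 11, 2)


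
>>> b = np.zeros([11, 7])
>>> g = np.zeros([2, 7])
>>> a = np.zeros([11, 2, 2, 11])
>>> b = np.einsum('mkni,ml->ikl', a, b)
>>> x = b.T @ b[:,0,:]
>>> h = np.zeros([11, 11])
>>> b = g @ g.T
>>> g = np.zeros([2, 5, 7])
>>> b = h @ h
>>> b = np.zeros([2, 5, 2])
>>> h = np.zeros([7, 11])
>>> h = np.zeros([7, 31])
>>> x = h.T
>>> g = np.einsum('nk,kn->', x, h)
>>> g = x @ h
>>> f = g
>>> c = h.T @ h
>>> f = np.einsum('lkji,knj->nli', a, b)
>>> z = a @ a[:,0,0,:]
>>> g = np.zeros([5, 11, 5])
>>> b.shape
(2, 5, 2)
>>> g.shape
(5, 11, 5)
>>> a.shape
(11, 2, 2, 11)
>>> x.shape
(31, 7)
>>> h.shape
(7, 31)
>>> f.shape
(5, 11, 11)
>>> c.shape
(31, 31)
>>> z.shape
(11, 2, 2, 11)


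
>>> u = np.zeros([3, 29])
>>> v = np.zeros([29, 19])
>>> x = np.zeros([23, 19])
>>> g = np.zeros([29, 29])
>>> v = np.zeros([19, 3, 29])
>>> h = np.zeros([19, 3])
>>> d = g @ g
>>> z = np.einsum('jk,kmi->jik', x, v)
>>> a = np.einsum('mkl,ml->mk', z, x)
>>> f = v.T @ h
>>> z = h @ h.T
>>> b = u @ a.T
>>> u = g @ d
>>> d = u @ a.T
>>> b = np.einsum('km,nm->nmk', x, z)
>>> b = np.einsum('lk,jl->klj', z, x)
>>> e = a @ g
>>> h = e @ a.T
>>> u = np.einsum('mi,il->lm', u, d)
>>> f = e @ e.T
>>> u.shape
(23, 29)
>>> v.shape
(19, 3, 29)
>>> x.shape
(23, 19)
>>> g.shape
(29, 29)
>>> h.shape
(23, 23)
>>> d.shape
(29, 23)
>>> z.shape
(19, 19)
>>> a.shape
(23, 29)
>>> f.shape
(23, 23)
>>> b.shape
(19, 19, 23)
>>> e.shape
(23, 29)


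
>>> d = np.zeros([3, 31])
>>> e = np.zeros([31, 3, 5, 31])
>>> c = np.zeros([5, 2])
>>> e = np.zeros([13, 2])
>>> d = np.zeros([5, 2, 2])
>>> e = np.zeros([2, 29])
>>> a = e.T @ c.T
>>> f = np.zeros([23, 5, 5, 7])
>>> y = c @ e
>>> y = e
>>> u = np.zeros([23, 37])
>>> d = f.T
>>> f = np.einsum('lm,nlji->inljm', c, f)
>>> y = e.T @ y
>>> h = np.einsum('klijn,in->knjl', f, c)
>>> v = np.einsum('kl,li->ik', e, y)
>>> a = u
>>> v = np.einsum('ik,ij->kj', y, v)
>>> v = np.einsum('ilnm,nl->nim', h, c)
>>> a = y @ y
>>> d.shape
(7, 5, 5, 23)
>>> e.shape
(2, 29)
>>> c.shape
(5, 2)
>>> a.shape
(29, 29)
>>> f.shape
(7, 23, 5, 5, 2)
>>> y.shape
(29, 29)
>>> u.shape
(23, 37)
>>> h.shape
(7, 2, 5, 23)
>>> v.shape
(5, 7, 23)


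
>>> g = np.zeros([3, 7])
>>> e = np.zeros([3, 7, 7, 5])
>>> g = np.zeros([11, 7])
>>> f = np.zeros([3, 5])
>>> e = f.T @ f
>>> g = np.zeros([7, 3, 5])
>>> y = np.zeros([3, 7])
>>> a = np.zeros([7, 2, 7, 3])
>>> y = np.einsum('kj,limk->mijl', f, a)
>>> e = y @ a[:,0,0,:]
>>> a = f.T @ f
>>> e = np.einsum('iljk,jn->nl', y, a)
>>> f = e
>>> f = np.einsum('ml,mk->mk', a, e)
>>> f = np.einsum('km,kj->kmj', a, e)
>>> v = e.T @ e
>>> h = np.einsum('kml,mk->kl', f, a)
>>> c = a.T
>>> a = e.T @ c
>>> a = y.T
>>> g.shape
(7, 3, 5)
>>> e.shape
(5, 2)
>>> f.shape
(5, 5, 2)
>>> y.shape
(7, 2, 5, 7)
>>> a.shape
(7, 5, 2, 7)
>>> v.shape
(2, 2)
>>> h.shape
(5, 2)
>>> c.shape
(5, 5)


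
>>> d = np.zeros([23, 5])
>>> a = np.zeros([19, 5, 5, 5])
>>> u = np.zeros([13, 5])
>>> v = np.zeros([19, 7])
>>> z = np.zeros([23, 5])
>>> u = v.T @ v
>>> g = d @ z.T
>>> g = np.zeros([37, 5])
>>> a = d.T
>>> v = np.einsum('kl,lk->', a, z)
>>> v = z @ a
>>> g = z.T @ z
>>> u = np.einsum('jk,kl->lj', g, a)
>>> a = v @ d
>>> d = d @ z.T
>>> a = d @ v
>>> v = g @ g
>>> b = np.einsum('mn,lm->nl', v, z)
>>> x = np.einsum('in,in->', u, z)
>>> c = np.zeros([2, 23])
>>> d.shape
(23, 23)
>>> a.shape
(23, 23)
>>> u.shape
(23, 5)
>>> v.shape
(5, 5)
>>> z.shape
(23, 5)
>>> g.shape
(5, 5)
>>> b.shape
(5, 23)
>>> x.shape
()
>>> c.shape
(2, 23)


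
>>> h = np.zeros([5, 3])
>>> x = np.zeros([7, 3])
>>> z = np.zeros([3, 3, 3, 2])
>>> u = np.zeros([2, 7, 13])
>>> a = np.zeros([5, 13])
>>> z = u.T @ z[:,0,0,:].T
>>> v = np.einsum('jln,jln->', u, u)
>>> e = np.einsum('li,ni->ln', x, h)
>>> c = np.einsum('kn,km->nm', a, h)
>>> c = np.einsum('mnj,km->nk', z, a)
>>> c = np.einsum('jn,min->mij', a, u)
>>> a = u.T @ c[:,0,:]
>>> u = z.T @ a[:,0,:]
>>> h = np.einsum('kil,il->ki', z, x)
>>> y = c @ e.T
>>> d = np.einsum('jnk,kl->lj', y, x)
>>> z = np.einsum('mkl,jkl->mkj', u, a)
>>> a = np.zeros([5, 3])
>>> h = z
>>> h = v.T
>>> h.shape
()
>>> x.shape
(7, 3)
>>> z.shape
(3, 7, 13)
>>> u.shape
(3, 7, 5)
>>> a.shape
(5, 3)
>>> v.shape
()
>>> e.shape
(7, 5)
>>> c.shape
(2, 7, 5)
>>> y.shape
(2, 7, 7)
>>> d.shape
(3, 2)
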